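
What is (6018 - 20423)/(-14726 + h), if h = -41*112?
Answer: 14405/19318 ≈ 0.74568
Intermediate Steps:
h = -4592
(6018 - 20423)/(-14726 + h) = (6018 - 20423)/(-14726 - 4592) = -14405/(-19318) = -14405*(-1/19318) = 14405/19318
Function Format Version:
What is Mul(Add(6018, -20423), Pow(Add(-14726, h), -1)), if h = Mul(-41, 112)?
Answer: Rational(14405, 19318) ≈ 0.74568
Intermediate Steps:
h = -4592
Mul(Add(6018, -20423), Pow(Add(-14726, h), -1)) = Mul(Add(6018, -20423), Pow(Add(-14726, -4592), -1)) = Mul(-14405, Pow(-19318, -1)) = Mul(-14405, Rational(-1, 19318)) = Rational(14405, 19318)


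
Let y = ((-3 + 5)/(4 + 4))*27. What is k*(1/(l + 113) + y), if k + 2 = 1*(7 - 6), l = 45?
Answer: -2135/316 ≈ -6.7563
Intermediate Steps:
k = -1 (k = -2 + 1*(7 - 6) = -2 + 1*1 = -2 + 1 = -1)
y = 27/4 (y = (2/8)*27 = (2*(1/8))*27 = (1/4)*27 = 27/4 ≈ 6.7500)
k*(1/(l + 113) + y) = -(1/(45 + 113) + 27/4) = -(1/158 + 27/4) = -1*2135/316 = -2135/316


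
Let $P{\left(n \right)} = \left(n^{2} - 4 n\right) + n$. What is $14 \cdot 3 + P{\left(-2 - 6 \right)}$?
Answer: $130$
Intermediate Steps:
$P{\left(n \right)} = n^{2} - 3 n$
$14 \cdot 3 + P{\left(-2 - 6 \right)} = 14 \cdot 3 + \left(-2 - 6\right) \left(-3 - 8\right) = 42 + \left(-2 - 6\right) \left(-3 - 8\right) = 42 - 8 \left(-3 - 8\right) = 42 - -88 = 42 + 88 = 130$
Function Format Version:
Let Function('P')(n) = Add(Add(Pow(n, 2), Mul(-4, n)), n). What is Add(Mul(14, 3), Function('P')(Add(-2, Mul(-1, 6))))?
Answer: 130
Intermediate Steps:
Function('P')(n) = Add(Pow(n, 2), Mul(-3, n))
Add(Mul(14, 3), Function('P')(Add(-2, Mul(-1, 6)))) = Add(Mul(14, 3), Mul(Add(-2, Mul(-1, 6)), Add(-3, Add(-2, Mul(-1, 6))))) = Add(42, Mul(Add(-2, -6), Add(-3, Add(-2, -6)))) = Add(42, Mul(-8, Add(-3, -8))) = Add(42, Mul(-8, -11)) = Add(42, 88) = 130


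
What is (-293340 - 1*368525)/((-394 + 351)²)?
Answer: -661865/1849 ≈ -357.96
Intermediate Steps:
(-293340 - 1*368525)/((-394 + 351)²) = (-293340 - 368525)/((-43)²) = -661865/1849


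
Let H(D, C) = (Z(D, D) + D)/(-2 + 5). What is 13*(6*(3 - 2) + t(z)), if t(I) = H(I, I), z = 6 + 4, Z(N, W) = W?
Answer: 494/3 ≈ 164.67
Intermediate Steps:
z = 10
H(D, C) = 2*D/3 (H(D, C) = (D + D)/(-2 + 5) = (2*D)/3 = (2*D)*(⅓) = 2*D/3)
t(I) = 2*I/3
13*(6*(3 - 2) + t(z)) = 13*(6*(3 - 2) + (⅔)*10) = 13*(6*1 + 20/3) = 13*(6 + 20/3) = 13*(38/3) = 494/3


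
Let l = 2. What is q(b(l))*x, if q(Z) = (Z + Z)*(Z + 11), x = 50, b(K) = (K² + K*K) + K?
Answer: 21000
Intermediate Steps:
b(K) = K + 2*K² (b(K) = (K² + K²) + K = 2*K² + K = K + 2*K²)
q(Z) = 2*Z*(11 + Z) (q(Z) = (2*Z)*(11 + Z) = 2*Z*(11 + Z))
q(b(l))*x = (2*(2*(1 + 2*2))*(11 + 2*(1 + 2*2)))*50 = (2*(2*(1 + 4))*(11 + 2*(1 + 4)))*50 = (2*(2*5)*(11 + 2*5))*50 = (2*10*(11 + 10))*50 = (2*10*21)*50 = 420*50 = 21000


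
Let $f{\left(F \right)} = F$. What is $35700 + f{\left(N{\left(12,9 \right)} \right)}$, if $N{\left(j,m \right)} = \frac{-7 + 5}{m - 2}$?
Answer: $\frac{249898}{7} \approx 35700.0$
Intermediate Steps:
$N{\left(j,m \right)} = - \frac{2}{-2 + m}$
$35700 + f{\left(N{\left(12,9 \right)} \right)} = 35700 - \frac{2}{-2 + 9} = 35700 - \frac{2}{7} = \frac{249898}{7}$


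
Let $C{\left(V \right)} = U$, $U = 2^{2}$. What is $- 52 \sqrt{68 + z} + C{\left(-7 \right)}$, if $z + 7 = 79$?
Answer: $4 - 104 \sqrt{35} \approx -611.27$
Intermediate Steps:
$z = 72$ ($z = -7 + 79 = 72$)
$U = 4$
$C{\left(V \right)} = 4$
$- 52 \sqrt{68 + z} + C{\left(-7 \right)} = - 52 \sqrt{68 + 72} + 4 = - 52 \sqrt{140} + 4 = - 52 \cdot 2 \sqrt{35} + 4 = - 104 \sqrt{35} + 4 = 4 - 104 \sqrt{35}$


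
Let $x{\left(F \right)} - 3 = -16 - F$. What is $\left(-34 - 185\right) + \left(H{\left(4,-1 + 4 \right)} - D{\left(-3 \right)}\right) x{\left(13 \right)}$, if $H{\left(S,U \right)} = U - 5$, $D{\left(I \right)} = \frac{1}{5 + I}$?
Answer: $-154$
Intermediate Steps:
$H{\left(S,U \right)} = -5 + U$
$x{\left(F \right)} = -13 - F$ ($x{\left(F \right)} = 3 - \left(16 + F\right) = -13 - F$)
$\left(-34 - 185\right) + \left(H{\left(4,-1 + 4 \right)} - D{\left(-3 \right)}\right) x{\left(13 \right)} = \left(-34 - 185\right) + \left(\left(-5 + \left(-1 + 4\right)\right) - \frac{1}{5 - 3}\right) \left(-13 - 13\right) = \left(-34 - 185\right) + \left(\left(-5 + 3\right) - \frac{1}{2}\right) \left(-13 - 13\right) = -219 + \left(-2 - \frac{1}{2}\right) \left(-26\right) = -219 - -65 = -219 + 65 = -154$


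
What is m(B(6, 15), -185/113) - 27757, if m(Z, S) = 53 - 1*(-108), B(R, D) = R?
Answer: -27596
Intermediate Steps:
m(Z, S) = 161 (m(Z, S) = 53 + 108 = 161)
m(B(6, 15), -185/113) - 27757 = 161 - 27757 = -27596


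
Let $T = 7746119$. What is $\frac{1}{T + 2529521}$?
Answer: $\frac{1}{10275640} \approx 9.7318 \cdot 10^{-8}$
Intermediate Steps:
$\frac{1}{T + 2529521} = \frac{1}{7746119 + 2529521} = \frac{1}{10275640}$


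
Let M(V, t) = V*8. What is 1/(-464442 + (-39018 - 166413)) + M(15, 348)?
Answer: 80384759/669873 ≈ 120.00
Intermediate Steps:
M(V, t) = 8*V
1/(-464442 + (-39018 - 166413)) + M(15, 348) = 1/(-464442 + (-39018 - 166413)) + 8*15 = 1/(-464442 - 205431) + 120 = 1/(-669873) + 120 = -1/669873 + 120 = 80384759/669873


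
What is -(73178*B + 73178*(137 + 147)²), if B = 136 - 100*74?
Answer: -5370679776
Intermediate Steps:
B = -7264 (B = 136 - 7400 = -7264)
-(73178*B + 73178*(137 + 147)²) = -(-531564992 + 73178*(137 + 147)²) = -73178/(1/(284² - 7264)) = -73178/(1/(80656 - 7264)) = -73178/(1/73392) = -73178/1/73392 = -73178*73392 = -5370679776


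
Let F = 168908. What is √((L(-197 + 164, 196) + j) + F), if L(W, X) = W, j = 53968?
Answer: √222843 ≈ 472.06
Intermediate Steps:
√((L(-197 + 164, 196) + j) + F) = √(((-197 + 164) + 53968) + 168908) = √((-33 + 53968) + 168908) = √(53935 + 168908) = √222843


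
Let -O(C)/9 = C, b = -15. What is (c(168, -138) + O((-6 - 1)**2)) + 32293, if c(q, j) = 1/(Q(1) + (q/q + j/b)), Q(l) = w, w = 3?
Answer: 2102237/66 ≈ 31852.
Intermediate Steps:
Q(l) = 3
O(C) = -9*C
c(q, j) = 1/(4 - j/15) (c(q, j) = 1/(3 + (q/q + j/(-15))) = 1/(3 + (1 + j*(-1/15))) = 1/(3 + (1 - j/15)) = 1/(4 - j/15))
(c(168, -138) + O((-6 - 1)**2)) + 32293 = (-15/(-60 - 138) - 9*(-6 - 1)**2) + 32293 = (-15/(-198) - 9*(-7)**2) + 32293 = (-15*(-1/198) - 9*49) + 32293 = (5/66 - 441) + 32293 = -29101/66 + 32293 = 2102237/66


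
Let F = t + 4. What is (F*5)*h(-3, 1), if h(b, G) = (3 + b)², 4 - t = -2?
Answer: 0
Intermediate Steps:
t = 6 (t = 4 - 1*(-2) = 4 + 2 = 6)
F = 10 (F = 6 + 4 = 10)
(F*5)*h(-3, 1) = (10*5)*(3 - 3)² = 50*0² = 50*0 = 0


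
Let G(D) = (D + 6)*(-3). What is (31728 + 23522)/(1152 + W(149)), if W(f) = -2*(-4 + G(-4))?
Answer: 27625/586 ≈ 47.142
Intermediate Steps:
G(D) = -18 - 3*D (G(D) = (6 + D)*(-3) = -18 - 3*D)
W(f) = 20 (W(f) = -2*(-4 + (-18 - 3*(-4))) = -2*(-4 + (-18 + 12)) = -2*(-4 - 6) = -2*(-10) = 20)
(31728 + 23522)/(1152 + W(149)) = (31728 + 23522)/(1152 + 20) = 55250/1172 = 55250*(1/1172) = 27625/586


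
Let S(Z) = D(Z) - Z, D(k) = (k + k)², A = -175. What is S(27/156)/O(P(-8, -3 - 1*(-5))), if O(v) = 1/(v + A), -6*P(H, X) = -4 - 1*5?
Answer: 3123/338 ≈ 9.2396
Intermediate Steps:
D(k) = 4*k² (D(k) = (2*k)² = 4*k²)
P(H, X) = 3/2 (P(H, X) = -(-4 - 1*5)/6 = -(-4 - 5)/6 = -⅙*(-9) = 3/2)
S(Z) = -Z + 4*Z² (S(Z) = 4*Z² - Z = -Z + 4*Z²)
O(v) = 1/(-175 + v) (O(v) = 1/(v - 175) = 1/(-175 + v))
S(27/156)/O(P(-8, -3 - 1*(-5))) = ((27/156)*(-1 + 4*(27/156)))/(1/(-175 + 3/2)) = ((27*(1/156))*(-1 + 4*(27*(1/156))))/(1/(-347/2)) = (9*(-1 + 4*(9/52))/52)/(-2/347) = (9*(-1 + 9/13)/52)*(-347/2) = ((9/52)*(-4/13))*(-347/2) = -9/169*(-347/2) = 3123/338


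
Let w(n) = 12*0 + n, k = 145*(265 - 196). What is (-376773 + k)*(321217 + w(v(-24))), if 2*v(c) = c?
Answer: -117807715440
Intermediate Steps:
v(c) = c/2
k = 10005 (k = 145*69 = 10005)
w(n) = n (w(n) = 0 + n = n)
(-376773 + k)*(321217 + w(v(-24))) = (-376773 + 10005)*(321217 + (½)*(-24)) = -366768*(321217 - 12) = -366768*321205 = -117807715440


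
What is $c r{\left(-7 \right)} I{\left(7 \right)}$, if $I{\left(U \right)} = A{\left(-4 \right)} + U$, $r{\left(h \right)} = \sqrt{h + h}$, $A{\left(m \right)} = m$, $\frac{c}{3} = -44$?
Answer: $- 396 i \sqrt{14} \approx - 1481.7 i$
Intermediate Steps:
$c = -132$ ($c = 3 \left(-44\right) = -132$)
$r{\left(h \right)} = \sqrt{2} \sqrt{h}$ ($r{\left(h \right)} = \sqrt{2 h} = \sqrt{2} \sqrt{h}$)
$I{\left(U \right)} = -4 + U$
$c r{\left(-7 \right)} I{\left(7 \right)} = - 132 \sqrt{2} \sqrt{-7} \left(-4 + 7\right) = - 132 \sqrt{2} i \sqrt{7} \cdot 3 = - 132 i \sqrt{14} \cdot 3 = - 396 i \sqrt{14}$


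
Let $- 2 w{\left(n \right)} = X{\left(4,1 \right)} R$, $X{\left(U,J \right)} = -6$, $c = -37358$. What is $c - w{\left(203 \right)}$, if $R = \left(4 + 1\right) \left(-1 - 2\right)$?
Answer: $-37313$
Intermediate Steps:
$R = -15$ ($R = 5 \left(-3\right) = -15$)
$w{\left(n \right)} = -45$ ($w{\left(n \right)} = - \frac{\left(-6\right) \left(-15\right)}{2} = \left(- \frac{1}{2}\right) 90 = -45$)
$c - w{\left(203 \right)} = -37358 - -45 = -37358 + 45 = -37313$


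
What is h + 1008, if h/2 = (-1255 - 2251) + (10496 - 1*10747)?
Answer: -6506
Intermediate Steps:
h = -7514 (h = 2*((-1255 - 2251) + (10496 - 1*10747)) = 2*(-3506 + (10496 - 10747)) = 2*(-3506 - 251) = 2*(-3757) = -7514)
h + 1008 = -7514 + 1008 = -6506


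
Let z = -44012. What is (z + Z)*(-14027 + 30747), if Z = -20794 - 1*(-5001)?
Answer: -999939600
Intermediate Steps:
Z = -15793 (Z = -20794 + 5001 = -15793)
(z + Z)*(-14027 + 30747) = (-44012 - 15793)*(-14027 + 30747) = -59805*16720 = -999939600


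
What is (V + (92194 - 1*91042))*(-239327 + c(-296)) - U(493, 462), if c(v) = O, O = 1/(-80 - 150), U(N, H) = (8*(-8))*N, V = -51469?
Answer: 2769717138847/230 ≈ 1.2042e+10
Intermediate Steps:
U(N, H) = -64*N
O = -1/230 (O = 1/(-230) = -1/230 ≈ -0.0043478)
c(v) = -1/230
(V + (92194 - 1*91042))*(-239327 + c(-296)) - U(493, 462) = (-51469 + (92194 - 1*91042))*(-239327 - 1/230) - (-64)*493 = (-51469 + (92194 - 91042))*(-55045211/230) - 1*(-31552) = (-51469 + 1152)*(-55045211/230) + 31552 = -50317*(-55045211/230) + 31552 = 2769709881887/230 + 31552 = 2769717138847/230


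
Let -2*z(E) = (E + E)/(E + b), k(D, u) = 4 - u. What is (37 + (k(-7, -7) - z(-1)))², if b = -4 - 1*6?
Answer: 279841/121 ≈ 2312.7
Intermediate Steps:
b = -10 (b = -4 - 6 = -10)
z(E) = -E/(-10 + E) (z(E) = -(E + E)/(2*(E - 10)) = -2*E/(2*(-10 + E)) = -E/(-10 + E))
(37 + (k(-7, -7) - z(-1)))² = (37 + ((4 - 1*(-7)) - (-1)*(-1)/(-10 - 1)))² = (37 + ((4 + 7) - (-1)*(-1)/(-11)))² = (37 + (11 - (-1)*(-1)*(-1)/11))² = (37 + (11 - 1*(-1/11)))² = (37 + (11 + 1/11))² = (37 + 122/11)² = (529/11)² = 279841/121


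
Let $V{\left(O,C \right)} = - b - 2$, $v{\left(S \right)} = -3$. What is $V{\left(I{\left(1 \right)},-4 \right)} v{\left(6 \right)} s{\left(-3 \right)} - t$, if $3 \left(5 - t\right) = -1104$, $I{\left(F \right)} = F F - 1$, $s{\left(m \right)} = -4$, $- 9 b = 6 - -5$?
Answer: $- \frac{1147}{3} \approx -382.33$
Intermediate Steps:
$b = - \frac{11}{9}$ ($b = - \frac{6 - -5}{9} = - \frac{6 + 5}{9} = \left(- \frac{1}{9}\right) 11 = - \frac{11}{9} \approx -1.2222$)
$I{\left(F \right)} = -1 + F^{2}$ ($I{\left(F \right)} = F^{2} - 1 = -1 + F^{2}$)
$V{\left(O,C \right)} = - \frac{7}{9}$ ($V{\left(O,C \right)} = \left(-1\right) \left(- \frac{11}{9}\right) - 2 = \frac{11}{9} - 2 = - \frac{7}{9}$)
$t = 373$ ($t = 5 - -368 = 5 + 368 = 373$)
$V{\left(I{\left(1 \right)},-4 \right)} v{\left(6 \right)} s{\left(-3 \right)} - t = \left(- \frac{7}{9}\right) \left(-3\right) \left(-4\right) - 373 = \frac{7}{3} \left(-4\right) - 373 = - \frac{28}{3} - 373 = - \frac{1147}{3}$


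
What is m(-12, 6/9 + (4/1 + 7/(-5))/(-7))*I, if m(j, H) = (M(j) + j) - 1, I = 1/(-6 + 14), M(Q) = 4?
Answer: -9/8 ≈ -1.1250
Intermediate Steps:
I = 1/8 ≈ 0.12500
m(j, H) = 3 + j (m(j, H) = (4 + j) - 1 = 3 + j)
m(-12, 6/9 + (4/1 + 7/(-5))/(-7))*I = (3 - 12)*(1/8) = -9*1/8 = -9/8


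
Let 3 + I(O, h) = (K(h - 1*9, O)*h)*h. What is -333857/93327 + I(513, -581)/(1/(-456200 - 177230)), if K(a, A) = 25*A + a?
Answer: -244153060168966893377/93327 ≈ -2.6161e+15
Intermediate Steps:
K(a, A) = a + 25*A
I(O, h) = -3 + h²*(-9 + h + 25*O) (I(O, h) = -3 + (((h - 1*9) + 25*O)*h)*h = -3 + (((h - 9) + 25*O)*h)*h = -3 + (((-9 + h) + 25*O)*h)*h = -3 + ((-9 + h + 25*O)*h)*h = -3 + (h*(-9 + h + 25*O))*h = -3 + h²*(-9 + h + 25*O))
-333857/93327 + I(513, -581)/(1/(-456200 - 177230)) = -333857/93327 + (-3 + (-581)²*(-9 - 581 + 25*513))/(1/(-456200 - 177230)) = -333857*1/93327 + (-3 + 337561*(-9 - 581 + 12825))/(1/(-633430)) = -333857/93327 + (-3 + 337561*12235)/(-1/633430) = -333857/93327 + (-3 + 4130058835)*(-633430) = -333857/93327 + 4130058832*(-633430) = -333857/93327 - 2616103165953760 = -244153060168966893377/93327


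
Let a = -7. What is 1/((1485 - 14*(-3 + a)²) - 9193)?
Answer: -1/9108 ≈ -0.00010979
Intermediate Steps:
1/((1485 - 14*(-3 + a)²) - 9193) = 1/((1485 - 14*(-3 - 7)²) - 9193) = 1/((1485 - 14*(-10)²) - 9193) = 1/((1485 - 14*100) - 9193) = 1/((1485 - 1*1400) - 9193) = 1/((1485 - 1400) - 9193) = 1/(85 - 9193) = 1/(-9108) = -1/9108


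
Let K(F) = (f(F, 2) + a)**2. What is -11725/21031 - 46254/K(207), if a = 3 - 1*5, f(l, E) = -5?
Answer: -973342399/1030519 ≈ -944.52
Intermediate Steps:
a = -2 (a = 3 - 5 = -2)
K(F) = 49 (K(F) = (-5 - 2)**2 = (-7)**2 = 49)
-11725/21031 - 46254/K(207) = -11725/21031 - 46254/49 = -973342399/1030519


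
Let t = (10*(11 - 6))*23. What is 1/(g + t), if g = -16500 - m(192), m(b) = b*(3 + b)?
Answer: -1/52790 ≈ -1.8943e-5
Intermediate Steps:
g = -53940 (g = -16500 - 192*(3 + 192) = -16500 - 192*195 = -16500 - 1*37440 = -16500 - 37440 = -53940)
t = 1150 (t = (10*5)*23 = 50*23 = 1150)
1/(g + t) = 1/(-53940 + 1150) = 1/(-52790) = -1/52790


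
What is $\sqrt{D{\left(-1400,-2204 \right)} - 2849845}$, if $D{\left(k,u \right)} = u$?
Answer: $i \sqrt{2852049} \approx 1688.8 i$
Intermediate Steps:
$\sqrt{D{\left(-1400,-2204 \right)} - 2849845} = \sqrt{-2204 - 2849845} = \sqrt{-2852049} = i \sqrt{2852049}$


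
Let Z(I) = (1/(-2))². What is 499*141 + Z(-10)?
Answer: 281437/4 ≈ 70359.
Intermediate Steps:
Z(I) = ¼ (Z(I) = (-½)² = ¼)
499*141 + Z(-10) = 499*141 + ¼ = 70359 + ¼ = 281437/4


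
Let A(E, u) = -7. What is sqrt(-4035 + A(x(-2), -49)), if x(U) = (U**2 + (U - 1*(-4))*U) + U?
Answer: I*sqrt(4042) ≈ 63.577*I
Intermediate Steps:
x(U) = U + U**2 + U*(4 + U) (x(U) = (U**2 + (U + 4)*U) + U = (U**2 + (4 + U)*U) + U = (U**2 + U*(4 + U)) + U = U + U**2 + U*(4 + U))
sqrt(-4035 + A(x(-2), -49)) = sqrt(-4035 - 7) = sqrt(-4042) = I*sqrt(4042)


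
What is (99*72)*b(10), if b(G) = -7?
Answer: -49896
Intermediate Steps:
(99*72)*b(10) = (99*72)*(-7) = 7128*(-7) = -49896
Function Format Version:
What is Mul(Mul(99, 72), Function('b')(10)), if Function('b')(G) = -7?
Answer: -49896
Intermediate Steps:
Mul(Mul(99, 72), Function('b')(10)) = Mul(Mul(99, 72), -7) = Mul(7128, -7) = -49896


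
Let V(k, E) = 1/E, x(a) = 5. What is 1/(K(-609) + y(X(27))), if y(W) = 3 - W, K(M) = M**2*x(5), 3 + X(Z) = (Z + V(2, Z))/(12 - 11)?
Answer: 27/50068367 ≈ 5.3926e-7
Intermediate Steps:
X(Z) = -3 + Z + 1/Z (X(Z) = -3 + (Z + 1/Z)/(12 - 11) = -3 + (Z + 1/Z)/1 = -3 + (Z + 1/Z)*1 = -3 + (Z + 1/Z) = -3 + Z + 1/Z)
K(M) = 5*M**2 (K(M) = M**2*5 = 5*M**2)
1/(K(-609) + y(X(27))) = 1/(5*(-609)**2 + (3 - (-3 + 27 + 1/27))) = 1/(5*370881 + (3 - (-3 + 27 + 1/27))) = 1/(1854405 + (3 - 1*649/27)) = 1/(1854405 + (3 - 649/27)) = 1/(1854405 - 568/27) = 1/(50068367/27) = 27/50068367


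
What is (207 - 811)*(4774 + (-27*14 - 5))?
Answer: -2652164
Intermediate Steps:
(207 - 811)*(4774 + (-27*14 - 5)) = -604*(4774 + (-378 - 5)) = -604*(4774 - 383) = -604*4391 = -2652164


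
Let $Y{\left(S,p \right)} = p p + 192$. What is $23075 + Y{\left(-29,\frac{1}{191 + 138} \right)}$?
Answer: $\frac{2518443348}{108241} \approx 23267.0$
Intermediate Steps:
$Y{\left(S,p \right)} = 192 + p^{2}$ ($Y{\left(S,p \right)} = p^{2} + 192 = 192 + p^{2}$)
$23075 + Y{\left(-29,\frac{1}{191 + 138} \right)} = 23075 + \left(192 + \left(\frac{1}{191 + 138}\right)^{2}\right) = 23075 + \left(192 + \left(\frac{1}{329}\right)^{2}\right) = 23075 + \left(192 + \frac{1}{108241}\right) = 23075 + \frac{20782273}{108241} = \frac{2518443348}{108241}$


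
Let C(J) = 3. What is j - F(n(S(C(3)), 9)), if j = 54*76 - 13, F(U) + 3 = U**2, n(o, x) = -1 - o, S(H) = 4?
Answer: 4069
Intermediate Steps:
F(U) = -3 + U**2
j = 4091 (j = 4104 - 13 = 4091)
j - F(n(S(C(3)), 9)) = 4091 - (-3 + (-1 - 1*4)**2) = 4091 - (-3 + (-1 - 4)**2) = 4091 - (-3 + (-5)**2) = 4091 - (-3 + 25) = 4091 - 1*22 = 4091 - 22 = 4069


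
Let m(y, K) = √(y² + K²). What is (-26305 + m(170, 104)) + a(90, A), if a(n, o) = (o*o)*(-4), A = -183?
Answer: -160261 + 2*√9929 ≈ -1.6006e+5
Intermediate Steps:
a(n, o) = -4*o² (a(n, o) = o²*(-4) = -4*o²)
m(y, K) = √(K² + y²)
(-26305 + m(170, 104)) + a(90, A) = (-26305 + √(104² + 170²)) - 4*(-183)² = (-26305 + √(10816 + 28900)) - 4*33489 = (-26305 + √39716) - 133956 = (-26305 + 2*√9929) - 133956 = -160261 + 2*√9929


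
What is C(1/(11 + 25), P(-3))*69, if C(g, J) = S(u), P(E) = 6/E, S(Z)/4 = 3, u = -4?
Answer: 828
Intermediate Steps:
S(Z) = 12 (S(Z) = 4*3 = 12)
C(g, J) = 12
C(1/(11 + 25), P(-3))*69 = 12*69 = 828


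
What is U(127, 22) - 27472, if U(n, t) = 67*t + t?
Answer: -25976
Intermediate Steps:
U(n, t) = 68*t
U(127, 22) - 27472 = 68*22 - 27472 = 1496 - 27472 = -25976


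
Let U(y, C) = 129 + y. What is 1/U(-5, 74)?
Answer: 1/124 ≈ 0.0080645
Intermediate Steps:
1/U(-5, 74) = 1/(129 - 5) = 1/124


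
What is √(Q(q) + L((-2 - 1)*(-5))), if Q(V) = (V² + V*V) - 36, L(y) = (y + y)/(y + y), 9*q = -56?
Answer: √3437/9 ≈ 6.5140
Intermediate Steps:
q = -56/9 (q = (⅑)*(-56) = -56/9 ≈ -6.2222)
L(y) = 1 (L(y) = (2*y)/((2*y)) = (2*y)*(1/(2*y)) = 1)
Q(V) = -36 + 2*V² (Q(V) = (V² + V²) - 36 = 2*V² - 36 = -36 + 2*V²)
√(Q(q) + L((-2 - 1)*(-5))) = √((-36 + 2*(-56/9)²) + 1) = √((-36 + 2*(3136/81)) + 1) = √((-36 + 6272/81) + 1) = √(3356/81 + 1) = √(3437/81) = √3437/9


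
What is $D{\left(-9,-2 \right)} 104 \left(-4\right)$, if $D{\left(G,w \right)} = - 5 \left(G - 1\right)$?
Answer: $-20800$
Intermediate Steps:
$D{\left(G,w \right)} = 5 - 5 G$ ($D{\left(G,w \right)} = - 5 \left(-1 + G\right) = 5 - 5 G$)
$D{\left(-9,-2 \right)} 104 \left(-4\right) = \left(5 - -45\right) 104 \left(-4\right) = \left(5 + 45\right) 104 \left(-4\right) = 50 \cdot 104 \left(-4\right) = 5200 \left(-4\right) = -20800$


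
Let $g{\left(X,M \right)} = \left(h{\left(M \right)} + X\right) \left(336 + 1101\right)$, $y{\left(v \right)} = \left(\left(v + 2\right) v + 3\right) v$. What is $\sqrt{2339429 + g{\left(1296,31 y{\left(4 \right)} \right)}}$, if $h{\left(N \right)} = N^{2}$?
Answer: $\sqrt{16111684229} \approx 1.2693 \cdot 10^{5}$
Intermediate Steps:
$y{\left(v \right)} = v \left(3 + v \left(2 + v\right)\right)$ ($y{\left(v \right)} = \left(\left(2 + v\right) v + 3\right) v = \left(v \left(2 + v\right) + 3\right) v = \left(3 + v \left(2 + v\right)\right) v = v \left(3 + v \left(2 + v\right)\right)$)
$g{\left(X,M \right)} = 1437 X + 1437 M^{2}$ ($g{\left(X,M \right)} = \left(M^{2} + X\right) \left(336 + 1101\right) = \left(X + M^{2}\right) 1437 = 1437 X + 1437 M^{2}$)
$\sqrt{2339429 + g{\left(1296,31 y{\left(4 \right)} \right)}} = \sqrt{2339429 + \left(1437 \cdot 1296 + 1437 \left(31 \cdot 4 \left(3 + 4^{2} + 2 \cdot 4\right)\right)^{2}\right)} = \sqrt{2339429 + \left(1862352 + 1437 \left(31 \cdot 4 \left(3 + 16 + 8\right)\right)^{2}\right)} = \sqrt{2339429 + \left(1862352 + 1437 \left(31 \cdot 4 \cdot 27\right)^{2}\right)} = \sqrt{2339429 + \left(1862352 + 1437 \left(31 \cdot 108\right)^{2}\right)} = \sqrt{2339429 + \left(1862352 + 1437 \cdot 3348^{2}\right)} = \sqrt{2339429 + \left(1862352 + 1437 \cdot 11209104\right)} = \sqrt{2339429 + \left(1862352 + 16107482448\right)} = \sqrt{2339429 + 16109344800} = \sqrt{16111684229}$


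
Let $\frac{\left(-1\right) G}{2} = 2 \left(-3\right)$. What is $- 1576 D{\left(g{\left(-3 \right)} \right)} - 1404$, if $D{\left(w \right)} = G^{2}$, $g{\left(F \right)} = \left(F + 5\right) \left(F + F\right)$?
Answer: $-228348$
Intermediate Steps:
$G = 12$ ($G = - 2 \cdot 2 \left(-3\right) = \left(-2\right) \left(-6\right) = 12$)
$g{\left(F \right)} = 2 F \left(5 + F\right)$ ($g{\left(F \right)} = \left(5 + F\right) 2 F = 2 F \left(5 + F\right)$)
$D{\left(w \right)} = 144$ ($D{\left(w \right)} = 12^{2} = 144$)
$- 1576 D{\left(g{\left(-3 \right)} \right)} - 1404 = \left(-1576\right) 144 - 1404 = -226944 - 1404 = -228348$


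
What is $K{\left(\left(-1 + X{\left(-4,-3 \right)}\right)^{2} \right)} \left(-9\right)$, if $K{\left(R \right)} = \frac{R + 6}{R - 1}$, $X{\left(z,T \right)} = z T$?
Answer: $- \frac{381}{40} \approx -9.525$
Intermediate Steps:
$X{\left(z,T \right)} = T z$
$K{\left(R \right)} = \frac{6 + R}{-1 + R}$
$K{\left(\left(-1 + X{\left(-4,-3 \right)}\right)^{2} \right)} \left(-9\right) = \frac{6 + \left(-1 - -12\right)^{2}}{-1 + \left(-1 - -12\right)^{2}} \left(-9\right) = \frac{6 + \left(-1 + 12\right)^{2}}{-1 + \left(-1 + 12\right)^{2}} \left(-9\right) = \frac{6 + 11^{2}}{-1 + 11^{2}} \left(-9\right) = \frac{6 + 121}{-1 + 121} \left(-9\right) = \frac{1}{120} \cdot 127 \left(-9\right) = \frac{127}{120} \left(-9\right) = - \frac{381}{40}$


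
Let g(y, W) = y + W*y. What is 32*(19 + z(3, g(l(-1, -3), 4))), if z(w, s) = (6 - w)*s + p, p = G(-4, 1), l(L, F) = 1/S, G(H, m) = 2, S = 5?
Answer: 768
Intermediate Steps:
l(L, F) = ⅕ (l(L, F) = 1/5 = ⅕)
p = 2
z(w, s) = 2 + s*(6 - w) (z(w, s) = (6 - w)*s + 2 = s*(6 - w) + 2 = 2 + s*(6 - w))
32*(19 + z(3, g(l(-1, -3), 4))) = 32*(19 + (2 + 6*((1 + 4)/5) - 1*(1 + 4)/5*3)) = 32*(19 + (2 + 6*((⅕)*5) - 1*(⅕)*5*3)) = 32*(19 + (2 + 6*1 - 1*1*3)) = 32*(19 + (2 + 6 - 3)) = 32*(19 + 5) = 32*24 = 768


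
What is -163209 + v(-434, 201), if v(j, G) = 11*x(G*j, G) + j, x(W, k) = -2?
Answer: -163665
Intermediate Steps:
v(j, G) = -22 + j (v(j, G) = 11*(-2) + j = -22 + j)
-163209 + v(-434, 201) = -163209 + (-22 - 434) = -163209 - 456 = -163665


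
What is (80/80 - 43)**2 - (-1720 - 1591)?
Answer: 5075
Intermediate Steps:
(80/80 - 43)**2 - (-1720 - 1591) = (80*(1/80) - 43)**2 - 1*(-3311) = (1 - 43)**2 + 3311 = (-42)**2 + 3311 = 1764 + 3311 = 5075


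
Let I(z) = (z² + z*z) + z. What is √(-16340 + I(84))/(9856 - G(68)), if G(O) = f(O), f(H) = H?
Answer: I*√134/2447 ≈ 0.0047306*I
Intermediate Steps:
G(O) = O
I(z) = z + 2*z² (I(z) = (z² + z²) + z = 2*z² + z = z + 2*z²)
√(-16340 + I(84))/(9856 - G(68)) = √(-16340 + 84*(1 + 2*84))/(9856 - 1*68) = √(-16340 + 84*(1 + 168))/(9856 - 68) = √(-16340 + 84*169)/9788 = √(-16340 + 14196)*(1/9788) = √(-2144)*(1/9788) = (4*I*√134)*(1/9788) = I*√134/2447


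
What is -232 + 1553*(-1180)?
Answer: -1832772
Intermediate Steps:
-232 + 1553*(-1180) = -232 - 1832540 = -1832772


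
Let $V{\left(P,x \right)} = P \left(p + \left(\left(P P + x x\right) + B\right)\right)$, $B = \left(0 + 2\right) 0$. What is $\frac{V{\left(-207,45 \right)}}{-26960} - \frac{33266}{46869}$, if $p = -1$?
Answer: $\frac{434455744499}{1263588240} \approx 343.83$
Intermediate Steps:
$B = 0$ ($B = 2 \cdot 0 = 0$)
$V{\left(P,x \right)} = P \left(-1 + P^{2} + x^{2}\right)$ ($V{\left(P,x \right)} = P \left(-1 + \left(\left(P P + x x\right) + 0\right)\right) = P \left(-1 + \left(\left(P^{2} + x^{2}\right) + 0\right)\right) = P \left(-1 + \left(P^{2} + x^{2}\right)\right) = P \left(-1 + P^{2} + x^{2}\right)$)
$\frac{V{\left(-207,45 \right)}}{-26960} - \frac{33266}{46869} = \frac{\left(-207\right) \left(-1 + \left(-207\right)^{2} + 45^{2}\right)}{-26960} - \frac{33266}{46869} = - 207 \left(-1 + 42849 + 2025\right) \left(- \frac{1}{26960}\right) - \frac{33266}{46869} = \left(-207\right) 44873 \left(- \frac{1}{26960}\right) - \frac{33266}{46869} = \left(-9288711\right) \left(- \frac{1}{26960}\right) - \frac{33266}{46869} = \frac{9288711}{26960} - \frac{33266}{46869} = \frac{434455744499}{1263588240}$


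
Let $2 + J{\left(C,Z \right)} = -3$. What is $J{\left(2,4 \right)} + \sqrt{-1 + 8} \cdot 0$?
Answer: $-5$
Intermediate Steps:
$J{\left(C,Z \right)} = -5$ ($J{\left(C,Z \right)} = -2 - 3 = -5$)
$J{\left(2,4 \right)} + \sqrt{-1 + 8} \cdot 0 = -5 + \sqrt{-1 + 8} \cdot 0 = -5 + \sqrt{7} \cdot 0 = -5 + 0 = -5$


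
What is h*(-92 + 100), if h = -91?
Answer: -728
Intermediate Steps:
h*(-92 + 100) = -91*(-92 + 100) = -91*8 = -728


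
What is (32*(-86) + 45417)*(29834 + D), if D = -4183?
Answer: 1094399915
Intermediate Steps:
(32*(-86) + 45417)*(29834 + D) = (32*(-86) + 45417)*(29834 - 4183) = (-2752 + 45417)*25651 = 42665*25651 = 1094399915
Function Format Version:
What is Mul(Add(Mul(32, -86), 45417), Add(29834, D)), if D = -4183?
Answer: 1094399915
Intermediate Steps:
Mul(Add(Mul(32, -86), 45417), Add(29834, D)) = Mul(Add(Mul(32, -86), 45417), Add(29834, -4183)) = Mul(Add(-2752, 45417), 25651) = Mul(42665, 25651) = 1094399915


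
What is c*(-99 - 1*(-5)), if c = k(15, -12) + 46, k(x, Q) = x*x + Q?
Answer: -24346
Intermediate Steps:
k(x, Q) = Q + x**2 (k(x, Q) = x**2 + Q = Q + x**2)
c = 259 (c = (-12 + 15**2) + 46 = (-12 + 225) + 46 = 213 + 46 = 259)
c*(-99 - 1*(-5)) = 259*(-99 - 1*(-5)) = 259*(-99 + 5) = 259*(-94) = -24346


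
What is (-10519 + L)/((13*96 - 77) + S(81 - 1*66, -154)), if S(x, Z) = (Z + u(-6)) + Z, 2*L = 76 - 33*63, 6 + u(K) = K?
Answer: -23041/1702 ≈ -13.538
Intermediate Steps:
u(K) = -6 + K
L = -2003/2 (L = (76 - 33*63)/2 = (76 - 2079)/2 = (1/2)*(-2003) = -2003/2 ≈ -1001.5)
S(x, Z) = -12 + 2*Z (S(x, Z) = (Z + (-6 - 6)) + Z = (Z - 12) + Z = (-12 + Z) + Z = -12 + 2*Z)
(-10519 + L)/((13*96 - 77) + S(81 - 1*66, -154)) = (-10519 - 2003/2)/((13*96 - 77) + (-12 + 2*(-154))) = -23041/(2*((1248 - 77) + (-12 - 308))) = -23041/(2*(1171 - 320)) = -23041/2/851 = -23041/2*1/851 = -23041/1702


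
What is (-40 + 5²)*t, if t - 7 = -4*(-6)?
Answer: -465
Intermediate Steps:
t = 31 (t = 7 - 4*(-6) = 7 + 24 = 31)
(-40 + 5²)*t = (-40 + 5²)*31 = (-40 + 25)*31 = -15*31 = -465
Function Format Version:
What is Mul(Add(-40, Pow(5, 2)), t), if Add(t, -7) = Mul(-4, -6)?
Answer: -465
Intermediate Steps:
t = 31 (t = Add(7, Mul(-4, -6)) = Add(7, 24) = 31)
Mul(Add(-40, Pow(5, 2)), t) = Mul(Add(-40, Pow(5, 2)), 31) = Mul(Add(-40, 25), 31) = Mul(-15, 31) = -465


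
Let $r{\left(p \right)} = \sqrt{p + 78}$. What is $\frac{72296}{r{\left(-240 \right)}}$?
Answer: $- \frac{36148 i \sqrt{2}}{9} \approx - 5680.1 i$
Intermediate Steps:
$r{\left(p \right)} = \sqrt{78 + p}$
$\frac{72296}{r{\left(-240 \right)}} = \frac{72296}{\sqrt{78 - 240}} = \frac{72296}{\sqrt{-162}} = \frac{72296}{9 i \sqrt{2}} = 72296 \left(- \frac{i \sqrt{2}}{18}\right) = - \frac{36148 i \sqrt{2}}{9}$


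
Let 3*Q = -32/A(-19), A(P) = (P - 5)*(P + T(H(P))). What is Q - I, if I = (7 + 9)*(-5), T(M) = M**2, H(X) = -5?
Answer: 2162/27 ≈ 80.074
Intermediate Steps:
A(P) = (-5 + P)*(25 + P) (A(P) = (P - 5)*(P + (-5)**2) = (-5 + P)*(P + 25) = (-5 + P)*(25 + P))
I = -80 (I = 16*(-5) = -80)
Q = 2/27 (Q = (-32/(-125 + (-19)**2 + 20*(-19)))/3 = (-32/(-125 + 361 - 380))/3 = (-32/(-144))/3 = (-32*(-1/144))/3 = (1/3)*(2/9) = 2/27 ≈ 0.074074)
Q - I = 2/27 - 1*(-80) = 2/27 + 80 = 2162/27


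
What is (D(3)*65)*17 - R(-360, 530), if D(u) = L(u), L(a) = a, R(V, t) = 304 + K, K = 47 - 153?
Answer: 3117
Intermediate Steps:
K = -106
R(V, t) = 198 (R(V, t) = 304 - 106 = 198)
D(u) = u
(D(3)*65)*17 - R(-360, 530) = (3*65)*17 - 1*198 = 195*17 - 198 = 3315 - 198 = 3117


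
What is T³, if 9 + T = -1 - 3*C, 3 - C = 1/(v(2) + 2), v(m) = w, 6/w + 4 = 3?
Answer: -493039/64 ≈ -7703.7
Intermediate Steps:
w = -6 (w = 6/(-4 + 3) = 6/(-1) = 6*(-1) = -6)
v(m) = -6
C = 13/4 (C = 3 - 1/(-6 + 2) = 3 - 1/(-4) = 3 - 1*(-¼) = 3 + ¼ = 13/4 ≈ 3.2500)
T = -79/4 (T = -9 + (-1 - 3*13/4) = -9 + (-1 - 39/4) = -9 - 43/4 = -79/4 ≈ -19.750)
T³ = (-79/4)³ = -493039/64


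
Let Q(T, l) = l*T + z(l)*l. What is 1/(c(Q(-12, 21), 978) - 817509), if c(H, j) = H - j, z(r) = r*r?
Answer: -1/809478 ≈ -1.2354e-6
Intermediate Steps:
z(r) = r**2
Q(T, l) = l**3 + T*l (Q(T, l) = l*T + l**2*l = T*l + l**3 = l**3 + T*l)
1/(c(Q(-12, 21), 978) - 817509) = 1/((21*(-12 + 21**2) - 1*978) - 817509) = 1/((21*(-12 + 441) - 978) - 817509) = 1/((21*429 - 978) - 817509) = 1/((9009 - 978) - 817509) = 1/(8031 - 817509) = 1/(-809478) = -1/809478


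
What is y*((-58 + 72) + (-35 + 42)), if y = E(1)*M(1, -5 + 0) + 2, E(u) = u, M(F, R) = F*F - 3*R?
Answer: 378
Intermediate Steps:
M(F, R) = F**2 - 3*R
y = 18 (y = 1*(1**2 - 3*(-5 + 0)) + 2 = 1*(1 - 3*(-5)) + 2 = 1*(1 + 15) + 2 = 1*16 + 2 = 16 + 2 = 18)
y*((-58 + 72) + (-35 + 42)) = 18*((-58 + 72) + (-35 + 42)) = 18*(14 + 7) = 18*21 = 378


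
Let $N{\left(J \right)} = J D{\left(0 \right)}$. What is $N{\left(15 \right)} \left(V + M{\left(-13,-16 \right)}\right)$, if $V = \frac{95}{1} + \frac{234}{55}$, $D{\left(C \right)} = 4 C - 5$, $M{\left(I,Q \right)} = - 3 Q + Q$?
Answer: $- \frac{108285}{11} \approx -9844.1$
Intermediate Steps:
$M{\left(I,Q \right)} = - 2 Q$
$D{\left(C \right)} = -5 + 4 C$
$V = \frac{5459}{55}$ ($V = 95 \cdot 1 + 234 \cdot \frac{1}{55} = 95 + \frac{234}{55} = \frac{5459}{55} \approx 99.255$)
$N{\left(J \right)} = - 5 J$ ($N{\left(J \right)} = J \left(-5 + 4 \cdot 0\right) = J \left(-5 + 0\right) = J \left(-5\right) = - 5 J$)
$N{\left(15 \right)} \left(V + M{\left(-13,-16 \right)}\right) = \left(-5\right) 15 \left(\frac{5459}{55} - -32\right) = - 75 \left(\frac{5459}{55} + 32\right) = \left(-75\right) \frac{7219}{55} = - \frac{108285}{11}$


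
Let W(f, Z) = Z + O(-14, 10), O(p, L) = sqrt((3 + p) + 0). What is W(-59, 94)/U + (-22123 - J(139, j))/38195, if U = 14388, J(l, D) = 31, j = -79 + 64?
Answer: -157580711/274774830 + I*sqrt(11)/14388 ≈ -0.57349 + 0.00023051*I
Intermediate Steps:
j = -15
O(p, L) = sqrt(3 + p)
W(f, Z) = Z + I*sqrt(11) (W(f, Z) = Z + sqrt(3 - 14) = Z + sqrt(-11) = Z + I*sqrt(11))
W(-59, 94)/U + (-22123 - J(139, j))/38195 = (94 + I*sqrt(11))/14388 + (-22123 - 1*31)/38195 = (94 + I*sqrt(11))*(1/14388) + (-22123 - 31)*(1/38195) = (47/7194 + I*sqrt(11)/14388) - 22154*1/38195 = (47/7194 + I*sqrt(11)/14388) - 22154/38195 = -157580711/274774830 + I*sqrt(11)/14388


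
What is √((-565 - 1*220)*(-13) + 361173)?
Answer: √371378 ≈ 609.41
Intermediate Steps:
√((-565 - 1*220)*(-13) + 361173) = √((-565 - 220)*(-13) + 361173) = √(-785*(-13) + 361173) = √(10205 + 361173) = √371378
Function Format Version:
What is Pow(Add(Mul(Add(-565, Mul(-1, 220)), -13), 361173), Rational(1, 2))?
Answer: Pow(371378, Rational(1, 2)) ≈ 609.41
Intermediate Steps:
Pow(Add(Mul(Add(-565, Mul(-1, 220)), -13), 361173), Rational(1, 2)) = Pow(Add(Mul(Add(-565, -220), -13), 361173), Rational(1, 2)) = Pow(Add(Mul(-785, -13), 361173), Rational(1, 2)) = Pow(Add(10205, 361173), Rational(1, 2)) = Pow(371378, Rational(1, 2))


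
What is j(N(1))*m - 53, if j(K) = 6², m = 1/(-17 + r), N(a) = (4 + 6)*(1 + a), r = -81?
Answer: -2615/49 ≈ -53.367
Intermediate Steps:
N(a) = 10 + 10*a (N(a) = 10*(1 + a) = 10 + 10*a)
m = -1/98 (m = 1/(-17 - 81) = 1/(-98) = -1/98 ≈ -0.010204)
j(K) = 36
j(N(1))*m - 53 = 36*(-1/98) - 53 = -18/49 - 53 = -2615/49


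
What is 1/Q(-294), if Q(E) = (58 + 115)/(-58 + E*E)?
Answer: 86378/173 ≈ 499.29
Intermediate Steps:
Q(E) = 173/(-58 + E**2)
1/Q(-294) = 1/(173/(-58 + (-294)**2)) = 1/(173/(-58 + 86436)) = 1/(173/86378) = 86378/173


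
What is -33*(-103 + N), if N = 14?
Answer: 2937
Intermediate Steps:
-33*(-103 + N) = -33*(-103 + 14) = -33*(-89) = 2937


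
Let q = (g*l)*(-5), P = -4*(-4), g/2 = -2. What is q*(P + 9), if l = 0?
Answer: 0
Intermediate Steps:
g = -4 (g = 2*(-2) = -4)
P = 16
q = 0 (q = -4*0*(-5) = 0*(-5) = 0)
q*(P + 9) = 0*(16 + 9) = 0*25 = 0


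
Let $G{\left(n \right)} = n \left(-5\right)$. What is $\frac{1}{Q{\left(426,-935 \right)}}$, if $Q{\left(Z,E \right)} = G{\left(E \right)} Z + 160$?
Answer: $\frac{1}{1991710} \approx 5.0208 \cdot 10^{-7}$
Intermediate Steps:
$G{\left(n \right)} = - 5 n$
$Q{\left(Z,E \right)} = 160 - 5 E Z$ ($Q{\left(Z,E \right)} = - 5 E Z + 160 = 160 - 5 E Z$)
$\frac{1}{Q{\left(426,-935 \right)}} = \frac{1}{160 - \left(-4675\right) 426} = \frac{1}{160 + 1991550} = \frac{1}{1991710}$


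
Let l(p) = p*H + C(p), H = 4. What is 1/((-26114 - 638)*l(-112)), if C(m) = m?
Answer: 1/14981120 ≈ 6.6751e-8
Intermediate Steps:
l(p) = 5*p (l(p) = p*4 + p = 4*p + p = 5*p)
1/((-26114 - 638)*l(-112)) = 1/((-26114 - 638)*((5*(-112)))) = 1/(-26752*(-560)) = -1/26752*(-1/560) = 1/14981120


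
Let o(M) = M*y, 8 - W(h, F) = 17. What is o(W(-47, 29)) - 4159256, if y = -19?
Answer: -4159085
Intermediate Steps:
W(h, F) = -9 (W(h, F) = 8 - 1*17 = 8 - 17 = -9)
o(M) = -19*M (o(M) = M*(-19) = -19*M)
o(W(-47, 29)) - 4159256 = -19*(-9) - 4159256 = 171 - 4159256 = -4159085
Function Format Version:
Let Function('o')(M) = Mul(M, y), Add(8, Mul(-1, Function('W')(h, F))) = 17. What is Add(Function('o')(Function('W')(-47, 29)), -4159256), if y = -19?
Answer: -4159085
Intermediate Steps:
Function('W')(h, F) = -9 (Function('W')(h, F) = Add(8, Mul(-1, 17)) = Add(8, -17) = -9)
Function('o')(M) = Mul(-19, M) (Function('o')(M) = Mul(M, -19) = Mul(-19, M))
Add(Function('o')(Function('W')(-47, 29)), -4159256) = Add(Mul(-19, -9), -4159256) = Add(171, -4159256) = -4159085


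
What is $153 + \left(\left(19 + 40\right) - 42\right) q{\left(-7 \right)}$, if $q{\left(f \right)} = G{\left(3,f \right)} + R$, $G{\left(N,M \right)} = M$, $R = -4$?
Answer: $-34$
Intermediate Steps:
$q{\left(f \right)} = -4 + f$ ($q{\left(f \right)} = f - 4 = -4 + f$)
$153 + \left(\left(19 + 40\right) - 42\right) q{\left(-7 \right)} = 153 + \left(\left(19 + 40\right) - 42\right) \left(-4 - 7\right) = 153 + \left(59 - 42\right) \left(-11\right) = 153 + 17 \left(-11\right) = 153 - 187 = -34$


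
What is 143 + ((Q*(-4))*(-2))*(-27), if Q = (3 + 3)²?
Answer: -7633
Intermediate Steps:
Q = 36 (Q = 6² = 36)
143 + ((Q*(-4))*(-2))*(-27) = 143 + ((36*(-4))*(-2))*(-27) = 143 - 144*(-2)*(-27) = 143 + 288*(-27) = 143 - 7776 = -7633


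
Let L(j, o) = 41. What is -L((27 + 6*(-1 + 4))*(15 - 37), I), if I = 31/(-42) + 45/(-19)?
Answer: -41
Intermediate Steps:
I = -2479/798 (I = 31*(-1/42) + 45*(-1/19) = -31/42 - 45/19 = -2479/798 ≈ -3.1065)
-L((27 + 6*(-1 + 4))*(15 - 37), I) = -1*41 = -41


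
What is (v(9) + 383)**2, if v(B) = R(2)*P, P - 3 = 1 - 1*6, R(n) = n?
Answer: 143641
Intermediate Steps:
P = -2 (P = 3 + (1 - 1*6) = 3 + (1 - 6) = 3 - 5 = -2)
v(B) = -4 (v(B) = 2*(-2) = -4)
(v(9) + 383)**2 = (-4 + 383)**2 = 379**2 = 143641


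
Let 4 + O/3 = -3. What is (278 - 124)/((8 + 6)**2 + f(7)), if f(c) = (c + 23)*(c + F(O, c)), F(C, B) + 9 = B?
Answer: 77/173 ≈ 0.44509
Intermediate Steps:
O = -21 (O = -12 + 3*(-3) = -12 - 9 = -21)
F(C, B) = -9 + B
f(c) = (-9 + 2*c)*(23 + c) (f(c) = (c + 23)*(c + (-9 + c)) = (23 + c)*(-9 + 2*c) = (-9 + 2*c)*(23 + c))
(278 - 124)/((8 + 6)**2 + f(7)) = (278 - 124)/((8 + 6)**2 + (-207 + 2*7**2 + 37*7)) = 154/(14**2 + (-207 + 2*49 + 259)) = 154/(196 + (-207 + 98 + 259)) = 154/(196 + 150) = 154/346 = 154*(1/346) = 77/173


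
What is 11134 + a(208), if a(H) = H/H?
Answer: 11135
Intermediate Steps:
a(H) = 1
11134 + a(208) = 11134 + 1 = 11135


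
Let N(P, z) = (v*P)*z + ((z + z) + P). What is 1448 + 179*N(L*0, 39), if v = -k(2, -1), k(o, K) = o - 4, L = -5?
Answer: 15410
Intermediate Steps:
k(o, K) = -4 + o
v = 2 (v = -(-4 + 2) = -1*(-2) = 2)
N(P, z) = P + 2*z + 2*P*z (N(P, z) = (2*P)*z + ((z + z) + P) = 2*P*z + (2*z + P) = 2*P*z + (P + 2*z) = P + 2*z + 2*P*z)
1448 + 179*N(L*0, 39) = 1448 + 179*(-5*0 + 2*39 + 2*(-5*0)*39) = 1448 + 179*(0 + 78 + 2*0*39) = 1448 + 179*(0 + 78 + 0) = 1448 + 179*78 = 1448 + 13962 = 15410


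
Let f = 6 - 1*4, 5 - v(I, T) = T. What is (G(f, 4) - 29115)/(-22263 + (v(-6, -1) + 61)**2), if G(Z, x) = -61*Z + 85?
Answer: 14576/8887 ≈ 1.6401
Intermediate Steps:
v(I, T) = 5 - T
f = 2 (f = 6 - 4 = 2)
G(Z, x) = 85 - 61*Z
(G(f, 4) - 29115)/(-22263 + (v(-6, -1) + 61)**2) = ((85 - 61*2) - 29115)/(-22263 + ((5 - 1*(-1)) + 61)**2) = ((85 - 122) - 29115)/(-22263 + ((5 + 1) + 61)**2) = (-37 - 29115)/(-22263 + (6 + 61)**2) = -29152/(-22263 + 67**2) = -29152/(-22263 + 4489) = -29152/(-17774) = -29152*(-1/17774) = 14576/8887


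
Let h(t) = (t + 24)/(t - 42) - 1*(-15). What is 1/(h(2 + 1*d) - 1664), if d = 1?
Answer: -13/21446 ≈ -0.00060617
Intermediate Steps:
h(t) = 15 + (24 + t)/(-42 + t) (h(t) = (24 + t)/(-42 + t) + 15 = 15 + (24 + t)/(-42 + t))
1/(h(2 + 1*d) - 1664) = 1/(2*(-303 + 8*(2 + 1*1))/(-42 + (2 + 1*1)) - 1664) = 1/(2*(-303 + 8*(2 + 1))/(-42 + (2 + 1)) - 1664) = 1/(2*(-303 + 8*3)/(-42 + 3) - 1664) = 1/(2*(-303 + 24)/(-39) - 1664) = 1/(2*(-1/39)*(-279) - 1664) = 1/(186/13 - 1664) = 1/(-21446/13) = -13/21446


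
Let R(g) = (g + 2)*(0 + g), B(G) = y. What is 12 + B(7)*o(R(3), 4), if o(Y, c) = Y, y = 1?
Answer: 27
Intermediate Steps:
B(G) = 1
R(g) = g*(2 + g) (R(g) = (2 + g)*g = g*(2 + g))
12 + B(7)*o(R(3), 4) = 12 + 1*(3*(2 + 3)) = 12 + 1*(3*5) = 12 + 1*15 = 12 + 15 = 27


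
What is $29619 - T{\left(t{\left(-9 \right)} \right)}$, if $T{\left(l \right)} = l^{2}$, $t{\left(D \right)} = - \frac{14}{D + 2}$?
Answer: $29615$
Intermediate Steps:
$t{\left(D \right)} = - \frac{14}{2 + D}$
$29619 - T{\left(t{\left(-9 \right)} \right)} = 29619 - \left(- \frac{14}{2 - 9}\right)^{2} = 29619 - \left(- \frac{14}{-7}\right)^{2} = 29619 - \left(\left(-14\right) \left(- \frac{1}{7}\right)\right)^{2} = 29619 - 2^{2} = 29619 - 4 = 29615$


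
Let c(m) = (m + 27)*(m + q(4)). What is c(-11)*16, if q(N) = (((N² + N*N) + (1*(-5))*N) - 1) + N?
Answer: 1024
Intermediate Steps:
q(N) = -1 - 4*N + 2*N² (q(N) = (((N² + N²) - 5*N) - 1) + N = ((2*N² - 5*N) - 1) + N = ((-5*N + 2*N²) - 1) + N = (-1 - 5*N + 2*N²) + N = -1 - 4*N + 2*N²)
c(m) = (15 + m)*(27 + m) (c(m) = (m + 27)*(m + (-1 - 4*4 + 2*4²)) = (27 + m)*(m + (-1 - 16 + 2*16)) = (27 + m)*(m + (-1 - 16 + 32)) = (27 + m)*(m + 15) = (27 + m)*(15 + m) = (15 + m)*(27 + m))
c(-11)*16 = (405 + (-11)² + 42*(-11))*16 = (405 + 121 - 462)*16 = 64*16 = 1024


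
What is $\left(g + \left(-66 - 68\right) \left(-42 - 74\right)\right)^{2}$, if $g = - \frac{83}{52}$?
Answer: $\frac{653195322025}{2704} \approx 2.4157 \cdot 10^{8}$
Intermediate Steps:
$g = - \frac{83}{52}$ ($g = \left(-83\right) \frac{1}{52} = - \frac{83}{52} \approx -1.5962$)
$\left(g + \left(-66 - 68\right) \left(-42 - 74\right)\right)^{2} = \left(- \frac{83}{52} + \left(-66 - 68\right) \left(-42 - 74\right)\right)^{2} = \left(- \frac{83}{52} - -15544\right)^{2} = \left(- \frac{83}{52} + 15544\right)^{2} = \left(\frac{808205}{52}\right)^{2} = \frac{653195322025}{2704}$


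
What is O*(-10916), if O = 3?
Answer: -32748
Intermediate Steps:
O*(-10916) = 3*(-10916) = -32748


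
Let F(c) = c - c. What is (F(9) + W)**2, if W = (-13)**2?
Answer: 28561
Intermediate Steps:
F(c) = 0
W = 169
(F(9) + W)**2 = (0 + 169)**2 = 169**2 = 28561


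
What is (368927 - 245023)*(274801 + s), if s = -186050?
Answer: 10996603904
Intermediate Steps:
(368927 - 245023)*(274801 + s) = (368927 - 245023)*(274801 - 186050) = 123904*88751 = 10996603904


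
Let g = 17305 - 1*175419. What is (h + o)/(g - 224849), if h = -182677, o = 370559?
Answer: -187882/382963 ≈ -0.49060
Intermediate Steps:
g = -158114 (g = 17305 - 175419 = -158114)
(h + o)/(g - 224849) = (-182677 + 370559)/(-158114 - 224849) = 187882/(-382963) = 187882*(-1/382963) = -187882/382963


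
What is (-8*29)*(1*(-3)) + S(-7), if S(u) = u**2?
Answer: 745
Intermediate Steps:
(-8*29)*(1*(-3)) + S(-7) = (-8*29)*(1*(-3)) + (-7)**2 = -232*(-3) + 49 = 696 + 49 = 745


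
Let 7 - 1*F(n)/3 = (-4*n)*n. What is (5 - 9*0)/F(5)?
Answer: 5/321 ≈ 0.015576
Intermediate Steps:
F(n) = 21 + 12*n² (F(n) = 21 - 3*(-4*n)*n = 21 - (-12)*n² = 21 + 12*n²)
(5 - 9*0)/F(5) = (5 - 9*0)/(21 + 12*5²) = (5 + 0)/(21 + 12*25) = 5/(21 + 300) = 5/321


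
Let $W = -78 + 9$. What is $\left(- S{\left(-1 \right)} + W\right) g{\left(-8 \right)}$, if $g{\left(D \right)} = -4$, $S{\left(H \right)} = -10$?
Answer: $236$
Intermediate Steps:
$W = -69$
$\left(- S{\left(-1 \right)} + W\right) g{\left(-8 \right)} = \left(\left(-1\right) \left(-10\right) - 69\right) \left(-4\right) = \left(10 - 69\right) \left(-4\right) = \left(-59\right) \left(-4\right) = 236$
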